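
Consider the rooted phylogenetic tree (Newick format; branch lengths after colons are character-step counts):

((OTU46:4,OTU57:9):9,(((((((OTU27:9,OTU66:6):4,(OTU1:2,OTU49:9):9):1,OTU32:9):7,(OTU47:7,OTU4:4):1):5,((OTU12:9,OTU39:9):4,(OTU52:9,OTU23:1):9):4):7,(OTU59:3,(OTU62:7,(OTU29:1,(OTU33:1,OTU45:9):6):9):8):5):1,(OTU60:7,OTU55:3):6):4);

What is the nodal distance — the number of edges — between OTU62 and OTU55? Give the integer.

6

The MRCA of OTU62 and OTU55 is the node subtending (((((((OTU27,OTU66),(OTU1,OTU49)),OTU32),(OTU47,OTU4)),((OTU12,OTU39),(OTU52,OTU23))),(OTU59,(OTU62,(OTU29,(OTU33,OTU45))))),(OTU60,OTU55)).
From OTU62 up to that node: 4 branches. From OTU55 up to the same node: 2 branches. Total: 4 + 2 = 6.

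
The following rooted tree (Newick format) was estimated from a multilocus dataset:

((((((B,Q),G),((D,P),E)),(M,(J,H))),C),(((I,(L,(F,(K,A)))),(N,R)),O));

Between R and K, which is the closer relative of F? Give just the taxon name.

The MRCA of F and K subtends (F,(K,A)) (3 taxa).
The MRCA of F and R subtends ((I,(L,(F,(K,A)))),(N,R)) (7 taxa).
The first is nested inside the second, so F shares a more recent common ancestor with K.

K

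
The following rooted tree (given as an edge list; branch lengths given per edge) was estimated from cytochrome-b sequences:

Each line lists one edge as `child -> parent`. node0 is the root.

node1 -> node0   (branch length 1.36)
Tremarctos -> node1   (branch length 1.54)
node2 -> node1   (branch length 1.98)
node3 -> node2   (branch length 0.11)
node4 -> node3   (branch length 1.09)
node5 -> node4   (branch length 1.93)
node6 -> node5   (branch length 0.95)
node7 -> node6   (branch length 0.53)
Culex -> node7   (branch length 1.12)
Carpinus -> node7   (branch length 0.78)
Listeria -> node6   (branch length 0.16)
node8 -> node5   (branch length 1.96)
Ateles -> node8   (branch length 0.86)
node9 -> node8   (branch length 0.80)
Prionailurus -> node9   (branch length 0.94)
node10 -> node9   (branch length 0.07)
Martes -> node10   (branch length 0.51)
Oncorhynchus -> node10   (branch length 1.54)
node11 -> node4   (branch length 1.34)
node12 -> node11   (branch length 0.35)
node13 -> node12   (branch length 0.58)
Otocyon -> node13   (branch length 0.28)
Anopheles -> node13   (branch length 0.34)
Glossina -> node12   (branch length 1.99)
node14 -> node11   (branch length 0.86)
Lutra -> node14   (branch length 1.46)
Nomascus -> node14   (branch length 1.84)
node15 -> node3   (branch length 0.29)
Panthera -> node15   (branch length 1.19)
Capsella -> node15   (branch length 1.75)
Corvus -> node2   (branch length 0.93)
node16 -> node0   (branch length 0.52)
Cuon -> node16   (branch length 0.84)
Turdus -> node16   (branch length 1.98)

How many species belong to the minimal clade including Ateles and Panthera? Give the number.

14

The MRCA of Ateles and Panthera is the node subtending (((((Culex,Carpinus),Listeria),(Ateles,(Prionailurus,(Martes,Oncorhynchus)))),(((Otocyon,Anopheles),Glossina),(Lutra,Nomascus))),(Panthera,Capsella)).
That clade contains 14 terminal taxa: Anopheles, Ateles, Capsella, Carpinus, Culex, Glossina, Listeria, Lutra, Martes, Nomascus, Oncorhynchus, Otocyon, Panthera, Prionailurus.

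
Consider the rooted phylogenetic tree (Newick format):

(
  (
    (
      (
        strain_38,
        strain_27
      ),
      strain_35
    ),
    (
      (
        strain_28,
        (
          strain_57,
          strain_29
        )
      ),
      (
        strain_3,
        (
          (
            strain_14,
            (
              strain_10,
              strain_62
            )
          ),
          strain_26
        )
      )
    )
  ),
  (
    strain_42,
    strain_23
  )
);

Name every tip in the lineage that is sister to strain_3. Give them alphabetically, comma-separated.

strain_3 attaches to the tree at the node subtending (strain_3,((strain_14,(strain_10,strain_62)),strain_26)).
The other lineage descending from that same node — the sister group — is ((strain_14,(strain_10,strain_62)),strain_26); its 4 tips in alphabetical order are the answer.

strain_10, strain_14, strain_26, strain_62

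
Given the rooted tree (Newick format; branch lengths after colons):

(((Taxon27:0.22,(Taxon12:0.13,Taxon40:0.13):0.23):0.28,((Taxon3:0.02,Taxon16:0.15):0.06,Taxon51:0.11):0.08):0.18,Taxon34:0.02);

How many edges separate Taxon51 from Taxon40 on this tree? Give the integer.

5

The MRCA of Taxon51 and Taxon40 is the node subtending ((Taxon27,(Taxon12,Taxon40)),((Taxon3,Taxon16),Taxon51)).
From Taxon51 up to that node: 2 branches. From Taxon40 up to the same node: 3 branches. Total: 2 + 3 = 5.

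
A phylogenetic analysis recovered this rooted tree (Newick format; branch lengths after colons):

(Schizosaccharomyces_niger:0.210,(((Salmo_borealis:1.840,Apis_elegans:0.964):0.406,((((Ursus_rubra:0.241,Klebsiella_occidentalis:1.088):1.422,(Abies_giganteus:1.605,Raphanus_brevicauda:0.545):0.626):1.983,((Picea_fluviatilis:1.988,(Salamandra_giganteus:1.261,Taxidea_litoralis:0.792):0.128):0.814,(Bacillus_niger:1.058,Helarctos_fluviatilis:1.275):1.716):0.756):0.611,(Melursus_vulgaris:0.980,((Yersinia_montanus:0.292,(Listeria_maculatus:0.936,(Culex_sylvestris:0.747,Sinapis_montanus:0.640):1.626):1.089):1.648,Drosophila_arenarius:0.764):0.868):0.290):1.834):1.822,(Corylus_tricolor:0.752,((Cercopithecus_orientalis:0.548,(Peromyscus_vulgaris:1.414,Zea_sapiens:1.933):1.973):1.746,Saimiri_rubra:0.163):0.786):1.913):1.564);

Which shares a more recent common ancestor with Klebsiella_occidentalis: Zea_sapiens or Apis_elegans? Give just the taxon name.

Apis_elegans

The MRCA of Klebsiella_occidentalis and Apis_elegans subtends ((Salmo_borealis,Apis_elegans),((((Ursus_rubra,Klebsiella_occidentalis),(Abies_giganteus,Raphanus_brevicauda)),((Picea_fluviatilis,(Salamandra_giganteus,Taxidea_litoralis)),(Bacillus_niger,Helarctos_fluviatilis))),(Melursus_vulgaris,((Yersinia_montanus,(Listeria_maculatus,(Culex_sylvestris,Sinapis_montanus))),Drosophila_arenarius)))) (17 taxa).
The MRCA of Klebsiella_occidentalis and Zea_sapiens subtends (((Salmo_borealis,Apis_elegans),((((Ursus_rubra,Klebsiella_occidentalis),(Abies_giganteus,Raphanus_brevicauda)),((Picea_fluviatilis,(Salamandra_giganteus,Taxidea_litoralis)),(Bacillus_niger,Helarctos_fluviatilis))),(Melursus_vulgaris,((Yersinia_montanus,(Listeria_maculatus,(Culex_sylvestris,Sinapis_montanus))),Drosophila_arenarius)))),(Corylus_tricolor,((Cercopithecus_orientalis,(Peromyscus_vulgaris,Zea_sapiens)),Saimiri_rubra))) (22 taxa).
The first is nested inside the second, so Klebsiella_occidentalis shares a more recent common ancestor with Apis_elegans.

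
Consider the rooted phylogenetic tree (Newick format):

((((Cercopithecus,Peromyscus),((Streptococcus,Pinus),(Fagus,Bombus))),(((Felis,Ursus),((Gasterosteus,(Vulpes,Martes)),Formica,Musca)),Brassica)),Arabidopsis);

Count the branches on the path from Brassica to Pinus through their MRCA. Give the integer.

6

The MRCA of Brassica and Pinus is the node subtending (((Cercopithecus,Peromyscus),((Streptococcus,Pinus),(Fagus,Bombus))),(((Felis,Ursus),((Gasterosteus,(Vulpes,Martes)),Formica,Musca)),Brassica)).
From Brassica up to that node: 2 branches. From Pinus up to the same node: 4 branches. Total: 2 + 4 = 6.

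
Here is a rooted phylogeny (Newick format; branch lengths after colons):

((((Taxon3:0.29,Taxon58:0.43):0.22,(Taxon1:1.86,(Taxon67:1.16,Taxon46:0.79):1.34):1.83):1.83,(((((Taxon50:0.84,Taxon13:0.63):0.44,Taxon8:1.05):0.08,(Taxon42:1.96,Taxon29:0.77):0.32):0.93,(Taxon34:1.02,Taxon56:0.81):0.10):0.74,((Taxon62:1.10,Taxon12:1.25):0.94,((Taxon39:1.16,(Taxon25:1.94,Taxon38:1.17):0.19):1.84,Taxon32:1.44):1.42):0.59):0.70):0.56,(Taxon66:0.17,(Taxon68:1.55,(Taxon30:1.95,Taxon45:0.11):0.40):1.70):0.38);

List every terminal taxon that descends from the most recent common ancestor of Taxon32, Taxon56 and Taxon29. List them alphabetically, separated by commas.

Taxon12, Taxon13, Taxon25, Taxon29, Taxon32, Taxon34, Taxon38, Taxon39, Taxon42, Taxon50, Taxon56, Taxon62, Taxon8

Tracing Taxon32: it sits inside ((Taxon39,(Taxon25,Taxon38)),Taxon32).
Tracing Taxon56: it sits inside (Taxon34,Taxon56).
Tracing Taxon29: it sits inside (Taxon42,Taxon29).
The smallest clade enclosing all 3 is (((((Taxon50,Taxon13),Taxon8),(Taxon42,Taxon29)),(Taxon34,Taxon56)),((Taxon62,Taxon12),((Taxon39,(Taxon25,Taxon38)),Taxon32))); the answer is its 13 terminal taxa in alphabetical order.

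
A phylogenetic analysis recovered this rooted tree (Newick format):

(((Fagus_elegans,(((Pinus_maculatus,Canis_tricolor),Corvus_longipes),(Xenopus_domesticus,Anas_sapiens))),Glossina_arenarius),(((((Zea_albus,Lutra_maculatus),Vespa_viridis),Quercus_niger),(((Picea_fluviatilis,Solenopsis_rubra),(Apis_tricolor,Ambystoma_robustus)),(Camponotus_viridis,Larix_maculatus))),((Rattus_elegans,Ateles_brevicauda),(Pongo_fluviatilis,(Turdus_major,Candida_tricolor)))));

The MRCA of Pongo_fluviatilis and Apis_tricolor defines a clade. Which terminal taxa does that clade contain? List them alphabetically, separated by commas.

Tracing Pongo_fluviatilis: it sits inside (Pongo_fluviatilis,(Turdus_major,Candida_tricolor)).
Tracing Apis_tricolor: it sits inside (Apis_tricolor,Ambystoma_robustus).
The smallest clade enclosing both is (((((Zea_albus,Lutra_maculatus),Vespa_viridis),Quercus_niger),(((Picea_fluviatilis,Solenopsis_rubra),(Apis_tricolor,Ambystoma_robustus)),(Camponotus_viridis,Larix_maculatus))),((Rattus_elegans,Ateles_brevicauda),(Pongo_fluviatilis,(Turdus_major,Candida_tricolor)))); the answer is its 15 terminal taxa in alphabetical order.

Ambystoma_robustus, Apis_tricolor, Ateles_brevicauda, Camponotus_viridis, Candida_tricolor, Larix_maculatus, Lutra_maculatus, Picea_fluviatilis, Pongo_fluviatilis, Quercus_niger, Rattus_elegans, Solenopsis_rubra, Turdus_major, Vespa_viridis, Zea_albus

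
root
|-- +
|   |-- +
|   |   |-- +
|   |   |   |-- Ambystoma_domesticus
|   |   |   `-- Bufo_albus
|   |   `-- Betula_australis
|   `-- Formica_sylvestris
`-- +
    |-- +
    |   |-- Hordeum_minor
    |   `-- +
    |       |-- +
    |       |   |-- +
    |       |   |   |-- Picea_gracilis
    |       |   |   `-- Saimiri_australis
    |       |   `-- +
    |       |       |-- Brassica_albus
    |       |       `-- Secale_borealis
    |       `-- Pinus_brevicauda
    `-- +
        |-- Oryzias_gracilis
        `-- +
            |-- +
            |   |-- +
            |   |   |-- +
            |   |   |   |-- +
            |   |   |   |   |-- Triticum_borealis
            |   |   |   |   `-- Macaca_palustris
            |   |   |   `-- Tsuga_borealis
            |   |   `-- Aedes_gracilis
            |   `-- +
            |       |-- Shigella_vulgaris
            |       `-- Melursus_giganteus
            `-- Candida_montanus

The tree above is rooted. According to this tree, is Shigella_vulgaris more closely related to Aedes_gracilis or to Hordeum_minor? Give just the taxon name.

The MRCA of Shigella_vulgaris and Aedes_gracilis subtends ((((Triticum_borealis,Macaca_palustris),Tsuga_borealis),Aedes_gracilis),(Shigella_vulgaris,Melursus_giganteus)) (6 taxa).
The MRCA of Shigella_vulgaris and Hordeum_minor subtends ((Hordeum_minor,(((Picea_gracilis,Saimiri_australis),(Brassica_albus,Secale_borealis)),Pinus_brevicauda)),(Oryzias_gracilis,(((((Triticum_borealis,Macaca_palustris),Tsuga_borealis),Aedes_gracilis),(Shigella_vulgaris,Melursus_giganteus)),Candida_montanus))) (14 taxa).
The first is nested inside the second, so Shigella_vulgaris shares a more recent common ancestor with Aedes_gracilis.

Aedes_gracilis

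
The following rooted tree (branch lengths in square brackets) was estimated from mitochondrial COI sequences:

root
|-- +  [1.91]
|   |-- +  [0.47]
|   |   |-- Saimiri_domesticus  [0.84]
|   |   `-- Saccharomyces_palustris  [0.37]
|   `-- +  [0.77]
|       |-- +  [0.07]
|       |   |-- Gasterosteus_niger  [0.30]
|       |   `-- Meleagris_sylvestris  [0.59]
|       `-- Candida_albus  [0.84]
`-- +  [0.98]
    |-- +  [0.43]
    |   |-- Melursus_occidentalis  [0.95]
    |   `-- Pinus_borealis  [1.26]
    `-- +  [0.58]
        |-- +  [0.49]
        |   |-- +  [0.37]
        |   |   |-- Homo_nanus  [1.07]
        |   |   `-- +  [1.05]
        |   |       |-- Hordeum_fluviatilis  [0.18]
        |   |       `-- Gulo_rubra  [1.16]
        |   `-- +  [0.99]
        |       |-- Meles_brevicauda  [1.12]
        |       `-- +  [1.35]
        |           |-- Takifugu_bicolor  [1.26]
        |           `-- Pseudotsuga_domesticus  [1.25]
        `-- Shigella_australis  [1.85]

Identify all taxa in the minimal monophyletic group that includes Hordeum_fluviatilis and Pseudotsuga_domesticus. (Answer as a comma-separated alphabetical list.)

Gulo_rubra, Homo_nanus, Hordeum_fluviatilis, Meles_brevicauda, Pseudotsuga_domesticus, Takifugu_bicolor

Tracing Hordeum_fluviatilis: it sits inside (Hordeum_fluviatilis,Gulo_rubra).
Tracing Pseudotsuga_domesticus: it sits inside (Takifugu_bicolor,Pseudotsuga_domesticus).
The smallest clade enclosing both is ((Homo_nanus,(Hordeum_fluviatilis,Gulo_rubra)),(Meles_brevicauda,(Takifugu_bicolor,Pseudotsuga_domesticus))); the answer is its 6 terminal taxa in alphabetical order.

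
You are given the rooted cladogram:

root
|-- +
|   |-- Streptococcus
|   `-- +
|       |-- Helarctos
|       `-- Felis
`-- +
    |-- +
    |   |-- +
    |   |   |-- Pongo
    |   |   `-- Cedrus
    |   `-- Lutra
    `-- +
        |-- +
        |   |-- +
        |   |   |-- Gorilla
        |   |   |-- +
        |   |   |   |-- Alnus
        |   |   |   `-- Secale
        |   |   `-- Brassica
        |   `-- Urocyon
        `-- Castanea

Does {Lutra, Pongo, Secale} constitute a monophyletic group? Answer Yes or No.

No

The MRCA of the listed taxa subtends (((Pongo,Cedrus),Lutra),(((Gorilla,(Alnus,Secale),Brassica),Urocyon),Castanea)).
That clade also contains Alnus, Brassica, Castanea, Cedrus, Gorilla, Urocyon, which are not in the proposed group, so the group is not monophyletic.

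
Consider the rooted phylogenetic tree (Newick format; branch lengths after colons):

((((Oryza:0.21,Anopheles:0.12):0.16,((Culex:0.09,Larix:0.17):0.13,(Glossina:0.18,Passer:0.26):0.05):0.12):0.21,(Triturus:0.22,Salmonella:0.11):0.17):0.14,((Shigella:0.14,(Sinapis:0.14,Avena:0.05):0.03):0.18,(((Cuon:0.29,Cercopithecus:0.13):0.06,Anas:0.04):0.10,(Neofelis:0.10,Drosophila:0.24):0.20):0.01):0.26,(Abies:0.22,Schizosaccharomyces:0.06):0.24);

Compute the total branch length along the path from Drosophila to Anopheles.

The path runs Drosophila → … → MRCA → … → Anopheles; the MRCA is the root of the tree.
Branch lengths along that path: 0.24 + 0.20 + 0.01 + 0.26 + 0.14 + 0.21 + 0.16 + 0.12 = 1.34.

1.34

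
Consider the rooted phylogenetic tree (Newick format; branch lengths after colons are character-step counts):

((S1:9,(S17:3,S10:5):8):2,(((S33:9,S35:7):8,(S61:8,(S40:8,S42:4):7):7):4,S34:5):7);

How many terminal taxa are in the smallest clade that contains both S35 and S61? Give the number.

The MRCA of S35 and S61 is the node subtending ((S33,S35),(S61,(S40,S42))).
That clade contains 5 terminal taxa: S33, S35, S40, S42, S61.

5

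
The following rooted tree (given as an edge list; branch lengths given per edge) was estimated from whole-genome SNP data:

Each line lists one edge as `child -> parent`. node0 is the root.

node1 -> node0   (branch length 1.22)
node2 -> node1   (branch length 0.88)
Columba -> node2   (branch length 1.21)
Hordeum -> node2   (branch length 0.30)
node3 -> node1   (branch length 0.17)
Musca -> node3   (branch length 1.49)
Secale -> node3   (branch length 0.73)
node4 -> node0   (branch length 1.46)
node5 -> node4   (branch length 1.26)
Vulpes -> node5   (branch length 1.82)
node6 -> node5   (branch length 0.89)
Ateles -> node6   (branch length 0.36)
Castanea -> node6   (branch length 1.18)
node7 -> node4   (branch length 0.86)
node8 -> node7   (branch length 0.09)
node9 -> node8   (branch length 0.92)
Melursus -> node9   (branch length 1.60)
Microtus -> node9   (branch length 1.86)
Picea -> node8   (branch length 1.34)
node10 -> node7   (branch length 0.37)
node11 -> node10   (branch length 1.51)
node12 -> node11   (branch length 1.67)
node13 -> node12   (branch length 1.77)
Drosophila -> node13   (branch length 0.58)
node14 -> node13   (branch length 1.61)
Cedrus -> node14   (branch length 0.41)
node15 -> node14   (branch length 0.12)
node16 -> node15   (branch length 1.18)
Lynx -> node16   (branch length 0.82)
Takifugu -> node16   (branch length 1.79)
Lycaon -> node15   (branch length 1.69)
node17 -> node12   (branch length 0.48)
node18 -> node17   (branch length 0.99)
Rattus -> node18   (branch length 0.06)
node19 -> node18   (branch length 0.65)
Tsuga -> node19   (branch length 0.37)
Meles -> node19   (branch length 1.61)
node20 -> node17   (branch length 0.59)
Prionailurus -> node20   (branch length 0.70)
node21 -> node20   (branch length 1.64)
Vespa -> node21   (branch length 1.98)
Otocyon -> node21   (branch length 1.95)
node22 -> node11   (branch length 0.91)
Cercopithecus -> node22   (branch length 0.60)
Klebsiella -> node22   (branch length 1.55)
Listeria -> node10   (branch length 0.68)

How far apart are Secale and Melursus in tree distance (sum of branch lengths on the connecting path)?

7.05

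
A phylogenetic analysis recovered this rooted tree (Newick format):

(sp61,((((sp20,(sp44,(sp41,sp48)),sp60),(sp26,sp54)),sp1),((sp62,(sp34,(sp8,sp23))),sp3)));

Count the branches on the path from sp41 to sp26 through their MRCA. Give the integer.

6

The MRCA of sp41 and sp26 is the node subtending ((sp20,(sp44,(sp41,sp48)),sp60),(sp26,sp54)).
From sp41 up to that node: 4 branches. From sp26 up to the same node: 2 branches. Total: 4 + 2 = 6.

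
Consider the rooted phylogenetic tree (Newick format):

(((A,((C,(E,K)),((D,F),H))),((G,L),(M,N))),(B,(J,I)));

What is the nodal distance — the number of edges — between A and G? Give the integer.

5

The MRCA of A and G is the node subtending ((A,((C,(E,K)),((D,F),H))),((G,L),(M,N))).
From A up to that node: 2 branches. From G up to the same node: 3 branches. Total: 2 + 3 = 5.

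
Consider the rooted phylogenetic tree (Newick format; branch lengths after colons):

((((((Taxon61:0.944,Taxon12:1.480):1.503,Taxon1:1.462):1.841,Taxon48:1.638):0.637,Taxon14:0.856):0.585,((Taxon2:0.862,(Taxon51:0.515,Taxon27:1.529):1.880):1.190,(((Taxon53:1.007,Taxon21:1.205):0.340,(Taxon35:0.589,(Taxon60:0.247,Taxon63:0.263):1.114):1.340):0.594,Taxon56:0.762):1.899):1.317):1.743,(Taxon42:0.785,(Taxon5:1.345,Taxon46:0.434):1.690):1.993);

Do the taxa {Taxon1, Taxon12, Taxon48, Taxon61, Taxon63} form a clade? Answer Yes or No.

The MRCA of the listed taxa subtends (((((Taxon61,Taxon12),Taxon1),Taxon48),Taxon14),((Taxon2,(Taxon51,Taxon27)),(((Taxon53,Taxon21),(Taxon35,(Taxon60,Taxon63))),Taxon56))).
That clade also contains Taxon14, Taxon2, Taxon21, Taxon27, Taxon35, Taxon51, Taxon53, Taxon56, Taxon60, which are not in the proposed group, so the group is not monophyletic.

No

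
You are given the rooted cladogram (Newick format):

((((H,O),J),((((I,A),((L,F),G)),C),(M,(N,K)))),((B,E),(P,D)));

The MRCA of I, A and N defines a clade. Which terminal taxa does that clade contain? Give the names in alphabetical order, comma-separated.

A, C, F, G, I, K, L, M, N

Tracing I: it sits inside (I,A).
Tracing A: it sits inside (I,A).
Tracing N: it sits inside (N,K).
The smallest clade enclosing all 3 is ((((I,A),((L,F),G)),C),(M,(N,K))); the answer is its 9 terminal taxa in alphabetical order.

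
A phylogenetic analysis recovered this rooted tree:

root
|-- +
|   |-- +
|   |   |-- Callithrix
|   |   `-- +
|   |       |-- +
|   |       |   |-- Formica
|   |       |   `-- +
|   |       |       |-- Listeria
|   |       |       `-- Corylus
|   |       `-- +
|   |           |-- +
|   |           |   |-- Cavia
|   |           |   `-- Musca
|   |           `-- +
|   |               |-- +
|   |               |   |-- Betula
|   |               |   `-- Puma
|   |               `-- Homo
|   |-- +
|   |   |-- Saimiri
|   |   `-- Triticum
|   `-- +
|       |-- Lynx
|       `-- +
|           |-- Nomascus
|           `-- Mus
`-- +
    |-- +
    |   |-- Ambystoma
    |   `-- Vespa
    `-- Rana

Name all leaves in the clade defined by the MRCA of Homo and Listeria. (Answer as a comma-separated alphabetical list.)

Tracing Homo: it sits inside ((Betula,Puma),Homo).
Tracing Listeria: it sits inside (Listeria,Corylus).
The smallest clade enclosing both is ((Formica,(Listeria,Corylus)),((Cavia,Musca),((Betula,Puma),Homo))); the answer is its 8 terminal taxa in alphabetical order.

Betula, Cavia, Corylus, Formica, Homo, Listeria, Musca, Puma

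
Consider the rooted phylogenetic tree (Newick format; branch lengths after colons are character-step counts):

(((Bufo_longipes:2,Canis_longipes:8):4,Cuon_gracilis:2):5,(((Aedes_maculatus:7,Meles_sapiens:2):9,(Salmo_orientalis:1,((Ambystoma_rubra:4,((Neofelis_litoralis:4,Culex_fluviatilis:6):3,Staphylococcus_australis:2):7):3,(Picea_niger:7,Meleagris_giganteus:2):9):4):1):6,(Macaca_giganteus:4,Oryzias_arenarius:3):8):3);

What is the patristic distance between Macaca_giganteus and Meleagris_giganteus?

The path runs Macaca_giganteus → … → MRCA → … → Meleagris_giganteus; the MRCA is the node subtending (((Aedes_maculatus,Meles_sapiens),(Salmo_orientalis,((Ambystoma_rubra,((Neofelis_litoralis,Culex_fluviatilis),Staphylococcus_australis)),(Picea_niger,Meleagris_giganteus)))),(Macaca_giganteus,Oryzias_arenarius)).
Branch lengths along that path: 4 + 8 + 6 + 1 + 4 + 9 + 2 = 34.

34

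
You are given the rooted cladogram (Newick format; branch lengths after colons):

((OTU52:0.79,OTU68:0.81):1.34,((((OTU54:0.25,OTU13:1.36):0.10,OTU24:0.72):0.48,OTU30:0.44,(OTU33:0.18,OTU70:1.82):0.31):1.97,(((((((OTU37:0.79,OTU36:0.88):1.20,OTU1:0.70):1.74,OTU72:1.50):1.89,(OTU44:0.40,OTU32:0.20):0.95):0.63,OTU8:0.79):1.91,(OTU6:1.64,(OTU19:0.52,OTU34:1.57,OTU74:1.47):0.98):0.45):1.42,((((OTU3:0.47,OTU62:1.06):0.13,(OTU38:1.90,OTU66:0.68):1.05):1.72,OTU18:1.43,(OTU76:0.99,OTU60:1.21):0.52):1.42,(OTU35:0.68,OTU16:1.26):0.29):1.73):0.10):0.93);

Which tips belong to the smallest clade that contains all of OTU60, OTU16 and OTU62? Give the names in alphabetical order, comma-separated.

Tracing OTU60: it sits inside (OTU76,OTU60).
Tracing OTU16: it sits inside (OTU35,OTU16).
Tracing OTU62: it sits inside (OTU3,OTU62).
The smallest clade enclosing all 3 is ((((OTU3,OTU62),(OTU38,OTU66)),OTU18,(OTU76,OTU60)),(OTU35,OTU16)); the answer is its 9 terminal taxa in alphabetical order.

OTU16, OTU18, OTU3, OTU35, OTU38, OTU60, OTU62, OTU66, OTU76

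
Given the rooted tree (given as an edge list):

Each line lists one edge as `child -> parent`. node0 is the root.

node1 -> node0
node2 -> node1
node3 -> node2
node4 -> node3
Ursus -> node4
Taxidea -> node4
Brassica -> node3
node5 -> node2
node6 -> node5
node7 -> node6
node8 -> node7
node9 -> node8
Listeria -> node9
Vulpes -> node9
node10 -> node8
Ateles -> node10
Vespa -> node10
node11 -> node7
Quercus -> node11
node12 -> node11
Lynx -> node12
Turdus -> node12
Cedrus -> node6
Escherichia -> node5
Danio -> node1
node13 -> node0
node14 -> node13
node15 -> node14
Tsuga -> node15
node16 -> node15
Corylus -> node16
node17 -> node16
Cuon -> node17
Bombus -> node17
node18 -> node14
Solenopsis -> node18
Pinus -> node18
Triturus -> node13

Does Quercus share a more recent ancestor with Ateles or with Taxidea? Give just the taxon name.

The MRCA of Quercus and Ateles subtends (((Listeria,Vulpes),(Ateles,Vespa)),(Quercus,(Lynx,Turdus))) (7 taxa).
The MRCA of Quercus and Taxidea subtends (((Ursus,Taxidea),Brassica),(((((Listeria,Vulpes),(Ateles,Vespa)),(Quercus,(Lynx,Turdus))),Cedrus),Escherichia)) (12 taxa).
The first is nested inside the second, so Quercus shares a more recent common ancestor with Ateles.

Ateles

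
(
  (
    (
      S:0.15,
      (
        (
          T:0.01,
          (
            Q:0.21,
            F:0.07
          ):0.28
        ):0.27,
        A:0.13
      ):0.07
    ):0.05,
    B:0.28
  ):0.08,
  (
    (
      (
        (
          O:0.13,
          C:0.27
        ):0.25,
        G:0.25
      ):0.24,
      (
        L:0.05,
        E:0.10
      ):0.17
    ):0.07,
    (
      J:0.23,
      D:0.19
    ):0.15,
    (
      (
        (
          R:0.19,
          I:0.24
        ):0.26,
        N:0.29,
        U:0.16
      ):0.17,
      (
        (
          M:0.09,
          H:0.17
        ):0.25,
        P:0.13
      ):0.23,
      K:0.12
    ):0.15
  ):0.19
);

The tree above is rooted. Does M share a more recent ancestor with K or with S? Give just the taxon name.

K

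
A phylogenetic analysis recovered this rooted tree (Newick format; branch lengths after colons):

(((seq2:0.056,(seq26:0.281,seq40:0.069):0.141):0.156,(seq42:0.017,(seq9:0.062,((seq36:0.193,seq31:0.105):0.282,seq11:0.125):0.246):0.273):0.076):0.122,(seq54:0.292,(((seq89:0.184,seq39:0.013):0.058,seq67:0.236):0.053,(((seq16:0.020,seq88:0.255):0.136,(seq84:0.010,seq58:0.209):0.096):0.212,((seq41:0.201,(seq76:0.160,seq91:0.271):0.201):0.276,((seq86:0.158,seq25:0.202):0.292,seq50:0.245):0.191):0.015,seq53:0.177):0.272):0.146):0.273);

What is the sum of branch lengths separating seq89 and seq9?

1.247

The path runs seq89 → … → MRCA → … → seq9; the MRCA is the root of the tree.
Branch lengths along that path: 0.184 + 0.058 + 0.053 + 0.146 + 0.273 + 0.122 + 0.076 + 0.273 + 0.062 = 1.247.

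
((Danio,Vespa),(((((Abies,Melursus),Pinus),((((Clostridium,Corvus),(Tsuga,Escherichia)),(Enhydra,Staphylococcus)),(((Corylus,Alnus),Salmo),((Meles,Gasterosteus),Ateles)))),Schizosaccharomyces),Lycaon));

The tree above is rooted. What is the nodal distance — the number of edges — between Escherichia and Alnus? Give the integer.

8

The MRCA of Escherichia and Alnus is the node subtending ((((Clostridium,Corvus),(Tsuga,Escherichia)),(Enhydra,Staphylococcus)),(((Corylus,Alnus),Salmo),((Meles,Gasterosteus),Ateles))).
From Escherichia up to that node: 4 branches. From Alnus up to the same node: 4 branches. Total: 4 + 4 = 8.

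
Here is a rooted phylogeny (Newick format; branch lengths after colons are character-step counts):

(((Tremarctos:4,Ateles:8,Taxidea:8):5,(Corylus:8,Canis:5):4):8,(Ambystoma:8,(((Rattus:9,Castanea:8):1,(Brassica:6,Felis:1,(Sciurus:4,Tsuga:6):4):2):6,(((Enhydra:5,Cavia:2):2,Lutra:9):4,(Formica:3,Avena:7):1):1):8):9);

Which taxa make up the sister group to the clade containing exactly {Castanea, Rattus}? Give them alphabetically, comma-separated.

The clade containing exactly {Castanea, Rattus} attaches to the tree at the node subtending ((Rattus,Castanea),(Brassica,Felis,(Sciurus,Tsuga))).
The other lineage descending from that same node — the sister group — is (Brassica,Felis,(Sciurus,Tsuga)); its 4 tips in alphabetical order are the answer.

Brassica, Felis, Sciurus, Tsuga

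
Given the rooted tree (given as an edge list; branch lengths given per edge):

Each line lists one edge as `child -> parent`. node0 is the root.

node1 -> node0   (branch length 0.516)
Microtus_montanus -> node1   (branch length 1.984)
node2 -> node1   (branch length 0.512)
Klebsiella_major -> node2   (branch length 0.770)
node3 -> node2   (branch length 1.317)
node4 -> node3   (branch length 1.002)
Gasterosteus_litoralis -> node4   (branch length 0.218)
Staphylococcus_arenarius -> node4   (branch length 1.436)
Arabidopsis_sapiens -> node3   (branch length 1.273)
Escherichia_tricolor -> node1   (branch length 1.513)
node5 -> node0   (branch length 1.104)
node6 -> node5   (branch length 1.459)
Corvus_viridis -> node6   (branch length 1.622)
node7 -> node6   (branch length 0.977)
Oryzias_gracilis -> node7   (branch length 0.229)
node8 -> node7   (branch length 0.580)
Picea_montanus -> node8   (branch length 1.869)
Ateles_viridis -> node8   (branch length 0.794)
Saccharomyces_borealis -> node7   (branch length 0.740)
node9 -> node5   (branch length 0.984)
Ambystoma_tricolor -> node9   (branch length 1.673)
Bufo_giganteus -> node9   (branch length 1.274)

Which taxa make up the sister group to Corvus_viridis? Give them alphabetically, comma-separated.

Ateles_viridis, Oryzias_gracilis, Picea_montanus, Saccharomyces_borealis

Corvus_viridis attaches to the tree at the node subtending (Corvus_viridis,(Oryzias_gracilis,(Picea_montanus,Ateles_viridis),Saccharomyces_borealis)).
The other lineage descending from that same node — the sister group — is (Oryzias_gracilis,(Picea_montanus,Ateles_viridis),Saccharomyces_borealis); its 4 tips in alphabetical order are the answer.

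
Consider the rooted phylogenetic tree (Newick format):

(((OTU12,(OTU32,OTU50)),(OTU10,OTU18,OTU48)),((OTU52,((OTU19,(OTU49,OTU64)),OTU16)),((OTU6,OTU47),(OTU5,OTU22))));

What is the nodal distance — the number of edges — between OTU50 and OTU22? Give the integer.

8

The MRCA of OTU50 and OTU22 is the root of the tree.
From OTU50 up to that node: 4 branches. From OTU22 up to the same node: 4 branches. Total: 4 + 4 = 8.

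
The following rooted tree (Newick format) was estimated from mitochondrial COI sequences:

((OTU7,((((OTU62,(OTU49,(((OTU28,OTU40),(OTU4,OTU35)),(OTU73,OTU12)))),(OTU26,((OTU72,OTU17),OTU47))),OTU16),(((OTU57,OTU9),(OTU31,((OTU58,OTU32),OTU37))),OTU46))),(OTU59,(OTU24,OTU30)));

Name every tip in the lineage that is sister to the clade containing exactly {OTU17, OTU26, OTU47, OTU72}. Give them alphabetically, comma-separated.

OTU12, OTU28, OTU35, OTU4, OTU40, OTU49, OTU62, OTU73

The clade containing exactly {OTU17, OTU26, OTU47, OTU72} attaches to the tree at the node subtending ((OTU62,(OTU49,(((OTU28,OTU40),(OTU4,OTU35)),(OTU73,OTU12)))),(OTU26,((OTU72,OTU17),OTU47))).
The other lineage descending from that same node — the sister group — is (OTU62,(OTU49,(((OTU28,OTU40),(OTU4,OTU35)),(OTU73,OTU12)))); its 8 tips in alphabetical order are the answer.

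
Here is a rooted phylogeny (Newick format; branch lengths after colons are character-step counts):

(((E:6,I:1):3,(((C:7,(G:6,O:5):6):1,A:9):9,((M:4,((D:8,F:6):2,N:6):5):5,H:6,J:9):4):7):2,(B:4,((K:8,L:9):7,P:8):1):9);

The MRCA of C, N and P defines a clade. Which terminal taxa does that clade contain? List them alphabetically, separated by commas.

A, B, C, D, E, F, G, H, I, J, K, L, M, N, O, P

Tracing C: it sits inside (C,(G,O)).
Tracing N: it sits inside ((D,F),N).
Tracing P: it sits inside ((K,L),P).
The smallest clade enclosing all 3 is the whole tree (their MRCA is the root), so the answer is all 16 tips in alphabetical order.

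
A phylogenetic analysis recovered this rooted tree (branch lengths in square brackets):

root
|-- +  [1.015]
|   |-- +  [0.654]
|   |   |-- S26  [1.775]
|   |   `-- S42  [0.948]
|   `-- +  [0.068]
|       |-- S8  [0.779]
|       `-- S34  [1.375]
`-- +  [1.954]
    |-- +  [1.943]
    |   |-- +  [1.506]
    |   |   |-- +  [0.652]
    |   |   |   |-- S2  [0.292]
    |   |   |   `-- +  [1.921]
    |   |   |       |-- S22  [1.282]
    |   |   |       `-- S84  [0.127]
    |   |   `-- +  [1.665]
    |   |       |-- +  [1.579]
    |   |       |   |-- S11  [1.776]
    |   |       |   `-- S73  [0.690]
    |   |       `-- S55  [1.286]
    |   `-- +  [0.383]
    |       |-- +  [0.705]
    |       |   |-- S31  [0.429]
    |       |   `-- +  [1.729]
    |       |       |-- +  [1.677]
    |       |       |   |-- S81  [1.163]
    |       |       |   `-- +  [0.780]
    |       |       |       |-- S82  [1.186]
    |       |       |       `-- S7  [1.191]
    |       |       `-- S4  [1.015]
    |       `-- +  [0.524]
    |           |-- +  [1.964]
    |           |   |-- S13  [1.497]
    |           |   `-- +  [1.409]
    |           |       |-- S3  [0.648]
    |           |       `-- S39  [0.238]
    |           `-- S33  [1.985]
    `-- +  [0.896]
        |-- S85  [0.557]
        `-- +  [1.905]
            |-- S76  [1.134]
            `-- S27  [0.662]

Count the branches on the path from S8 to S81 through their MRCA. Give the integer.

The MRCA of S8 and S81 is the root of the tree.
From S8 up to that node: 3 branches. From S81 up to the same node: 7 branches. Total: 3 + 7 = 10.

10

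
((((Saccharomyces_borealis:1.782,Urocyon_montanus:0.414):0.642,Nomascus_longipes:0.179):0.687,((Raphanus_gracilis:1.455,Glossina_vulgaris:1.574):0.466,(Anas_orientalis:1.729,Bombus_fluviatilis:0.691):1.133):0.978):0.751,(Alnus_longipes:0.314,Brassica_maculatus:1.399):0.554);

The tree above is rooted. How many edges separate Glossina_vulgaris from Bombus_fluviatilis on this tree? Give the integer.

The MRCA of Glossina_vulgaris and Bombus_fluviatilis is the node subtending ((Raphanus_gracilis,Glossina_vulgaris),(Anas_orientalis,Bombus_fluviatilis)).
From Glossina_vulgaris up to that node: 2 branches. From Bombus_fluviatilis up to the same node: 2 branches. Total: 2 + 2 = 4.

4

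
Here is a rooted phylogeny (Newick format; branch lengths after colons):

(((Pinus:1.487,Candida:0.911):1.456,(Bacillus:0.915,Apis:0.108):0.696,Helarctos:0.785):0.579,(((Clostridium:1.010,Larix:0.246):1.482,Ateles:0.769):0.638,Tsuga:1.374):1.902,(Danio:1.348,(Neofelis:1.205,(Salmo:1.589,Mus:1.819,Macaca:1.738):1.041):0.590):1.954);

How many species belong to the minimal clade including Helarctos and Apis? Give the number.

5

The MRCA of Helarctos and Apis is the node subtending ((Pinus,Candida),(Bacillus,Apis),Helarctos).
That clade contains 5 terminal taxa: Apis, Bacillus, Candida, Helarctos, Pinus.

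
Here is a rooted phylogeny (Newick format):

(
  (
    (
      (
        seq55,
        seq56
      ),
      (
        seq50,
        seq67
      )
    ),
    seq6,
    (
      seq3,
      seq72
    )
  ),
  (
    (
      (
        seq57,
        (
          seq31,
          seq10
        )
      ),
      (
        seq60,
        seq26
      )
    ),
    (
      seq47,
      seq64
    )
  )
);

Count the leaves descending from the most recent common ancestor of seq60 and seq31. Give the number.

5

The MRCA of seq60 and seq31 is the node subtending ((seq57,(seq31,seq10)),(seq60,seq26)).
That clade contains 5 terminal taxa: seq10, seq26, seq31, seq57, seq60.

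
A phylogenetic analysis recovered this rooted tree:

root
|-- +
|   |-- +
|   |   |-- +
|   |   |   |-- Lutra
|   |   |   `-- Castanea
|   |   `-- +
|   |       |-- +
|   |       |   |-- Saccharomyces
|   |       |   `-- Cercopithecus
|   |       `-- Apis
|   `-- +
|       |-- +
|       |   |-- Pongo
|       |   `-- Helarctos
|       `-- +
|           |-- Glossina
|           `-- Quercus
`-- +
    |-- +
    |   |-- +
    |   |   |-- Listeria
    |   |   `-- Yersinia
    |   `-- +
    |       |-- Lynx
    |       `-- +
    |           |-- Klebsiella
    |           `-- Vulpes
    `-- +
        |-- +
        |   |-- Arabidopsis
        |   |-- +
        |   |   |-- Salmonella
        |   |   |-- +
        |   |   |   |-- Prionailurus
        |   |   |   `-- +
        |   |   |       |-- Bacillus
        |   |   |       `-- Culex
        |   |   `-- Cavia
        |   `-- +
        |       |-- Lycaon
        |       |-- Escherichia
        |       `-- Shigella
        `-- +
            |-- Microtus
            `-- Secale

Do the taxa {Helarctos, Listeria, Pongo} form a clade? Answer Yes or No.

No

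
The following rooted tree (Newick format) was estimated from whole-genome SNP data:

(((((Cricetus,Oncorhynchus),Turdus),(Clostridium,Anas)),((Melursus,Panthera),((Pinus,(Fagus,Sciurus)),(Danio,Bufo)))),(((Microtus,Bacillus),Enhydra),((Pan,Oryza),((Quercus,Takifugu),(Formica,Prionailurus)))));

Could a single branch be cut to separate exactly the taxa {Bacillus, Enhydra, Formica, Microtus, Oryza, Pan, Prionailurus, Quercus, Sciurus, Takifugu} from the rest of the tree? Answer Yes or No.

No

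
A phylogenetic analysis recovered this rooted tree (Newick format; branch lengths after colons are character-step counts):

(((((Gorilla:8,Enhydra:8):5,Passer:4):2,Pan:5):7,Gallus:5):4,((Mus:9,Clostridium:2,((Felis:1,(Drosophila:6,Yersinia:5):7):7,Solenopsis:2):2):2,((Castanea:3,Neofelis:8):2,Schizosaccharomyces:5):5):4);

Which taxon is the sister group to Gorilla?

Enhydra

Gorilla attaches to the tree at the node subtending (Gorilla,Enhydra).
The other lineage descending from that same node — the sister group — is the single tip Enhydra.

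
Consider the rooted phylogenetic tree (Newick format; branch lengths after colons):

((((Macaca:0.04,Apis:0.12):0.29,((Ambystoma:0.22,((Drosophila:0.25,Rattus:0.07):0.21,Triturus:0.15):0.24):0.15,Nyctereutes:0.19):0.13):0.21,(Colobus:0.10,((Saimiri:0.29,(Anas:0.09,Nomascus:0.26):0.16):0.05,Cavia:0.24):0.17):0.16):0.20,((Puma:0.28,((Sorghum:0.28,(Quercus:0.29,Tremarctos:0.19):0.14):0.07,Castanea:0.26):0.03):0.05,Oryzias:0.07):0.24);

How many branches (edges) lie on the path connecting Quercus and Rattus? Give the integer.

13

The MRCA of Quercus and Rattus is the root of the tree.
From Quercus up to that node: 6 branches. From Rattus up to the same node: 7 branches. Total: 6 + 7 = 13.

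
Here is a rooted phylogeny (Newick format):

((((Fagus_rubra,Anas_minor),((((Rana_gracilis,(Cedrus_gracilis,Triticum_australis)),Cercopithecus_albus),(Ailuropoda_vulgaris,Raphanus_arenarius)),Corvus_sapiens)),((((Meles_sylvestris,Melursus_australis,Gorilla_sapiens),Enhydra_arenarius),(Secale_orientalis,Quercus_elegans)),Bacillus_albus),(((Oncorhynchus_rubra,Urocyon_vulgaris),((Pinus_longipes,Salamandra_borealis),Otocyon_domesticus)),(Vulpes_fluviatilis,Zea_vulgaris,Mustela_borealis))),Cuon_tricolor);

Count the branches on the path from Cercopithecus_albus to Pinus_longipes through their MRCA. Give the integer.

The MRCA of Cercopithecus_albus and Pinus_longipes is the node subtending (((Fagus_rubra,Anas_minor),((((Rana_gracilis,(Cedrus_gracilis,Triticum_australis)),Cercopithecus_albus),(Ailuropoda_vulgaris,Raphanus_arenarius)),Corvus_sapiens)),((((Meles_sylvestris,Melursus_australis,Gorilla_sapiens),Enhydra_arenarius),(Secale_orientalis,Quercus_elegans)),Bacillus_albus),(((Oncorhynchus_rubra,Urocyon_vulgaris),((Pinus_longipes,Salamandra_borealis),Otocyon_domesticus)),(Vulpes_fluviatilis,Zea_vulgaris,Mustela_borealis))).
From Cercopithecus_albus up to that node: 5 branches. From Pinus_longipes up to the same node: 5 branches. Total: 5 + 5 = 10.

10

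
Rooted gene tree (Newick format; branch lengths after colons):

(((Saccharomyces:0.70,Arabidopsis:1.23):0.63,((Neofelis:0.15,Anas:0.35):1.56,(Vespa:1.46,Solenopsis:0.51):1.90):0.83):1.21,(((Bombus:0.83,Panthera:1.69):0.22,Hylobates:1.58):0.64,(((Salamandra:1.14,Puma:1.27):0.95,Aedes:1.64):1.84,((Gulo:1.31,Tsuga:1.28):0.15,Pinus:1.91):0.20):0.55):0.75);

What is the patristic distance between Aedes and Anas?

The path runs Aedes → … → MRCA → … → Anas; the MRCA is the root of the tree.
Branch lengths along that path: 1.64 + 1.84 + 0.55 + 0.75 + 1.21 + 0.83 + 1.56 + 0.35 = 8.73.

8.73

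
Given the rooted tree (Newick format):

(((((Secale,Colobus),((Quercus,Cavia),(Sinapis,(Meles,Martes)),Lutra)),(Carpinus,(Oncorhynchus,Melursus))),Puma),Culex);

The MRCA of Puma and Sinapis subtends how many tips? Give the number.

12

The MRCA of Puma and Sinapis is the node subtending ((((Secale,Colobus),((Quercus,Cavia),(Sinapis,(Meles,Martes)),Lutra)),(Carpinus,(Oncorhynchus,Melursus))),Puma).
That clade contains 12 terminal taxa: Carpinus, Cavia, Colobus, Lutra, Martes, Meles, Melursus, Oncorhynchus, Puma, Quercus, Secale, Sinapis.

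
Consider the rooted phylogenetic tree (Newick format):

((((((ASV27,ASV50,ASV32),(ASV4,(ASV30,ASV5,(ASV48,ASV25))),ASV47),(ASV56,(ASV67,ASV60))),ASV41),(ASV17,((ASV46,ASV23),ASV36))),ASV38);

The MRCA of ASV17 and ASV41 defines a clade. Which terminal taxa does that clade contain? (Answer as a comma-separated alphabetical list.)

ASV17, ASV23, ASV25, ASV27, ASV30, ASV32, ASV36, ASV4, ASV41, ASV46, ASV47, ASV48, ASV5, ASV50, ASV56, ASV60, ASV67

Tracing ASV17: it sits inside (ASV17,((ASV46,ASV23),ASV36)).
Tracing ASV41: it sits inside ((((ASV27,ASV50,ASV32),(ASV4,(ASV30,ASV5,(ASV48,ASV25))),ASV47),(ASV56,(ASV67,ASV60))),ASV41).
The smallest clade enclosing both is (((((ASV27,ASV50,ASV32),(ASV4,(ASV30,ASV5,(ASV48,ASV25))),ASV47),(ASV56,(ASV67,ASV60))),ASV41),(ASV17,((ASV46,ASV23),ASV36))); the answer is its 17 terminal taxa in alphabetical order.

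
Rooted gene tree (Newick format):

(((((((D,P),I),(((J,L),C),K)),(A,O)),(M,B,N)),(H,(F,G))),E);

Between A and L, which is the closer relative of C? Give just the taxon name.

L

The MRCA of C and L subtends ((J,L),C) (3 taxa).
The MRCA of C and A subtends ((((D,P),I),(((J,L),C),K)),(A,O)) (9 taxa).
The first is nested inside the second, so C shares a more recent common ancestor with L.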